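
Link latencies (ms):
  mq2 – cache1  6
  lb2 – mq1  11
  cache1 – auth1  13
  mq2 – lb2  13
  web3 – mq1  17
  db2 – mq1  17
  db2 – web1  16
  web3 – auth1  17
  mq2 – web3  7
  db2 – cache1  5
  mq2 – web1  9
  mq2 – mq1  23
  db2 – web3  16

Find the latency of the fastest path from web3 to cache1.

13

Some routes from web3 to cache1:
web3 -> mq2 -> cache1: 7 + 6 = 13
web3 -> mq2 -> web1 -> db2 -> cache1: 7 + 9 + 16 + 5 = 37
web3 -> auth1 -> cache1: 17 + 13 = 30
web3 -> db2 -> cache1: 16 + 5 = 21
The minimum is 13 ms.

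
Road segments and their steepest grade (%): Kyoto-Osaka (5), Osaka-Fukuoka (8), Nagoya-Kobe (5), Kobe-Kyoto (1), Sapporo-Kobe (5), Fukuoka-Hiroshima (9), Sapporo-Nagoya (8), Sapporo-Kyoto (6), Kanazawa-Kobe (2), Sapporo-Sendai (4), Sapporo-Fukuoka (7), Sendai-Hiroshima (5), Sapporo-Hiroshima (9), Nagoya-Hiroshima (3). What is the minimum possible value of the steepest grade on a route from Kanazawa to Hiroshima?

5

A few of the Kanazawa→Hiroshima routes:
Kanazawa→Kobe→Kyoto→Sapporo→Sendai→Hiroshima: max(2, 1, 6, 4, 5) = 6
Kanazawa→Kobe→Sapporo→Sendai→Hiroshima: max(2, 5, 4, 5) = 5
Kanazawa→Kobe→Nagoya→Hiroshima: max(2, 5, 3) = 5
Kanazawa→Kobe→Nagoya→Sapporo→Sendai→Hiroshima: max(2, 5, 8, 4, 5) = 8
Smallest bottleneck: 5%.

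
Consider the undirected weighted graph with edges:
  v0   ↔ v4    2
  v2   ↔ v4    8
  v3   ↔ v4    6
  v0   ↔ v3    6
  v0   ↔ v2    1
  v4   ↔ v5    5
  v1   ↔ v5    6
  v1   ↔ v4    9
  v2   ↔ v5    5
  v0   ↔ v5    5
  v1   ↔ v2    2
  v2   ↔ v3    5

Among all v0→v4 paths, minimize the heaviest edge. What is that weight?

2

Some routes from v0 to v4:
v0 -> v2 -> v5 -> v4: max(1, 5, 5) = 5
v0 -> v5 -> v4: max(5, 5) = 5
v0 -> v4: max(2) = 2
v0 -> v3 -> v2 -> v5 -> v4: max(6, 5, 5, 5) = 6
The minimum achievable maximum is 2.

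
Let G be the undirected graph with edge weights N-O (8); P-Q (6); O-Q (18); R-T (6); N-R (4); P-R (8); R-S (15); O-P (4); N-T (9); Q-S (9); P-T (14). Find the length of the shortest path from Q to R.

Comparing a few candidate routes:
Q → S → R: 9 + 15 = 24
Q → P → R: 6 + 8 = 14
Q → P → O → N → R: 6 + 4 + 8 + 4 = 22
Shortest: 14.

14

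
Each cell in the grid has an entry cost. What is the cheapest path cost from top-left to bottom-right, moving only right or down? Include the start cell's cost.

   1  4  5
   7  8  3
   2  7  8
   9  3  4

Path r0c0 → r1c0 → r2c0 → r2c1 → r3c1 → r3c2: 1 + 7 + 2 + 7 + 3 + 4 = 24.
(Top row then right column would cost 25.)

24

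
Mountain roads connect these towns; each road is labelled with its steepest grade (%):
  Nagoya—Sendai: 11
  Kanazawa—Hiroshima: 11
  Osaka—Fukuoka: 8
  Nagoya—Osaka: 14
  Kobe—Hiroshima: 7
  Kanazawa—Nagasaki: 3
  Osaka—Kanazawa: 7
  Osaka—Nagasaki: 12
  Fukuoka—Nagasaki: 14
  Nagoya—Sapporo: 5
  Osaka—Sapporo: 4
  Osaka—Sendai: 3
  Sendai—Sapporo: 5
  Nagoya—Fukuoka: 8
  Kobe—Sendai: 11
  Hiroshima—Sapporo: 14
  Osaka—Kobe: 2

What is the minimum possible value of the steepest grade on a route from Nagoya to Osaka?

A few of the Nagoya→Osaka routes:
Nagoya - Sendai - Osaka: max(11, 3) = 11
Nagoya - Sendai - Kobe - Hiroshima - Kanazawa - Osaka: max(11, 11, 7, 11, 7) = 11
Nagoya - Sapporo - Osaka: max(5, 4) = 5
Nagoya - Sapporo - Sendai - Osaka: max(5, 5, 3) = 5
Nagoya - Fukuoka - Osaka: max(8, 8) = 8
Nagoya - Sendai - Sapporo - Osaka: max(11, 5, 4) = 11
Best route has worst link 5%.

5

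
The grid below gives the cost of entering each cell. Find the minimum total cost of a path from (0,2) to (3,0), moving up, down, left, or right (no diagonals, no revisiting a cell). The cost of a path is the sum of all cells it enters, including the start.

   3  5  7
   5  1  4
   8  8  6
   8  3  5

31

One optimal route is [0,2] → [1,2] → [1,1] → [2,1] → [3,1] → [3,0].
Its cost is 7 + 4 + 1 + 8 + 3 + 8 = 31.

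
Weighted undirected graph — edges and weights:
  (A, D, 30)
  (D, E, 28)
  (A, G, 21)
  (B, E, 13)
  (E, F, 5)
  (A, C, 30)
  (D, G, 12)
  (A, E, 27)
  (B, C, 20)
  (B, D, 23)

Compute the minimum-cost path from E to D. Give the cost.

A few of the E→D routes:
E - A - D: 27 + 30 = 57
E - D: 28
E - A - G - D: 27 + 21 + 12 = 60
E - B - D: 13 + 23 = 36
E - B - C - A - D: 13 + 20 + 30 + 30 = 93
The minimum is 28.

28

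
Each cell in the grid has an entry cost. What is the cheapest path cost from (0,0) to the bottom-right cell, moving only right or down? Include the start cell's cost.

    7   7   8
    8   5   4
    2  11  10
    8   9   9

42

Path r0c0→r0c1→r1c1→r1c2→r2c2→r3c2: 7 + 7 + 5 + 4 + 10 + 9 = 42.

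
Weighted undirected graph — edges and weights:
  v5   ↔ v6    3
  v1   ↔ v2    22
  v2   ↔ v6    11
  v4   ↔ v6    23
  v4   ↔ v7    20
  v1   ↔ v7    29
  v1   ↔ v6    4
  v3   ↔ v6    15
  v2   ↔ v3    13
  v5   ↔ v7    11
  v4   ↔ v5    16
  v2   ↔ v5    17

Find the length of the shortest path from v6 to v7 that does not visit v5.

Routes from v6 to v7 avoiding v5:
v6 -> v4 -> v7: 23 + 20 = 43
v6 -> v3 -> v2 -> v1 -> v7: 15 + 13 + 22 + 29 = 79
v6 -> v1 -> v7: 4 + 29 = 33
v6 -> v2 -> v1 -> v7: 11 + 22 + 29 = 62
The minimum is 33.

33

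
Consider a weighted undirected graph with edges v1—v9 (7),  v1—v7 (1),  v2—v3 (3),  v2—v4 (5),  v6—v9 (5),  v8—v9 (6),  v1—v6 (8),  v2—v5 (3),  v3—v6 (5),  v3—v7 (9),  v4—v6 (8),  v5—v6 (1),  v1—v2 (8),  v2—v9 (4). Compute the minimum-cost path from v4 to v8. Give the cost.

A few of the v4→v8 routes:
v4-v6-v5-v2-v9-v8: 8 + 1 + 3 + 4 + 6 = 22
v4-v2-v3-v6-v9-v8: 5 + 3 + 5 + 5 + 6 = 24
v4-v2-v5-v6-v9-v8: 5 + 3 + 1 + 5 + 6 = 20
v4-v2-v9-v8: 5 + 4 + 6 = 15
v4-v6-v9-v8: 8 + 5 + 6 = 19
The minimum is 15.

15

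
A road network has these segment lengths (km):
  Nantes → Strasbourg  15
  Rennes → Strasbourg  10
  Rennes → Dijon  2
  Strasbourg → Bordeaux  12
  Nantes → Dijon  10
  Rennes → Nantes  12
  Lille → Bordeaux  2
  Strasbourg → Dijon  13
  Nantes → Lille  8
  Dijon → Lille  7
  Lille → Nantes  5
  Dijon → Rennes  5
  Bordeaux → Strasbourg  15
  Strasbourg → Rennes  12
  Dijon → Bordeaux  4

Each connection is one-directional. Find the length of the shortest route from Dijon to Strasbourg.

15

A few of the Dijon→Strasbourg routes:
Dijon → Bordeaux → Strasbourg: 4 + 15 = 19
Dijon → Rennes → Strasbourg: 5 + 10 = 15
Dijon → Lille → Nantes → Strasbourg: 7 + 5 + 15 = 27
Dijon → Lille → Bordeaux → Strasbourg: 7 + 2 + 15 = 24
The minimum is 15 km.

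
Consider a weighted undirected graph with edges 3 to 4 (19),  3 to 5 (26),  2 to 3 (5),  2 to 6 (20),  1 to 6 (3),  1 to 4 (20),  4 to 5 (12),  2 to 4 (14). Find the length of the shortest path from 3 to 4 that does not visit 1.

19

Candidate routes:
3→2→4: 5 + 14 = 19
3→4: 19
3→5→4: 26 + 12 = 38
Best route has total 19.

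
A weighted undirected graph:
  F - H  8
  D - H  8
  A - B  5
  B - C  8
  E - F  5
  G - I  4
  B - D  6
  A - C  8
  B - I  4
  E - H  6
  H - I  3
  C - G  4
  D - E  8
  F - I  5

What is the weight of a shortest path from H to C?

A few of the H→C routes:
H → I → G → C: 3 + 4 + 4 = 11
H → I → B → C: 3 + 4 + 8 = 15
H → I → B → A → C: 3 + 4 + 5 + 8 = 20
Best route has total 11.

11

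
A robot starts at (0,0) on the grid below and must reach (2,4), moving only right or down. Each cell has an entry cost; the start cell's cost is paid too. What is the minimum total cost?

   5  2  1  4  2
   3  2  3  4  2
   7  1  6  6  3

19

Best path: r0c0 r0c1 r0c2 r0c3 r0c4 r1c4 r2c4
Cost: 5 + 2 + 1 + 4 + 2 + 2 + 3 = 19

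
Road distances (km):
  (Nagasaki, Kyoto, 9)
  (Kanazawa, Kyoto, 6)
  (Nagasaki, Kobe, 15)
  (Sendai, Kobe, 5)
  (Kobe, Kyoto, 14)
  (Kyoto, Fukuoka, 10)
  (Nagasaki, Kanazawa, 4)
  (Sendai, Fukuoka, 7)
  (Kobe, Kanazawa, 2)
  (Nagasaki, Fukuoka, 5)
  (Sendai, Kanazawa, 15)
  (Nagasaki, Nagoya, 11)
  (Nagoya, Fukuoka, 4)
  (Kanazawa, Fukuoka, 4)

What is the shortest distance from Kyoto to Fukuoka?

A few of the Kyoto→Fukuoka routes:
Kyoto -> Nagasaki -> Fukuoka: 9 + 5 = 14
Kyoto -> Nagasaki -> Kanazawa -> Fukuoka: 9 + 4 + 4 = 17
Kyoto -> Kanazawa -> Nagasaki -> Fukuoka: 6 + 4 + 5 = 15
Kyoto -> Fukuoka: 10
Kyoto -> Kanazawa -> Fukuoka: 6 + 4 = 10
The minimum is 10 km.

10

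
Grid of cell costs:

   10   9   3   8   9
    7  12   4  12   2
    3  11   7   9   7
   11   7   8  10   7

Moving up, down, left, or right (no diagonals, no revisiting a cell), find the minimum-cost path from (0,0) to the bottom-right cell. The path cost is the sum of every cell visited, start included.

54

Take r0c0→r0c1→r0c2→r1c2→r1c3→r1c4→r2c4→r3c4 for a total of 10 + 9 + 3 + 4 + 12 + 2 + 7 + 7 = 54.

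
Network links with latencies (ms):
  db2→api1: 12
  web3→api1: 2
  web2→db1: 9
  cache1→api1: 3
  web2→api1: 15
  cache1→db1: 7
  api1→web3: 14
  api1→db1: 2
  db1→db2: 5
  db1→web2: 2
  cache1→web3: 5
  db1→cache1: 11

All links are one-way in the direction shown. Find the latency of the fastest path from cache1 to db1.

Paths from cache1 to db1:
cache1 -> web3 -> api1 -> db1: 5 + 2 + 2 = 9
cache1 -> api1 -> db1: 3 + 2 = 5
cache1 -> db1: 7
Shortest: 5 ms.

5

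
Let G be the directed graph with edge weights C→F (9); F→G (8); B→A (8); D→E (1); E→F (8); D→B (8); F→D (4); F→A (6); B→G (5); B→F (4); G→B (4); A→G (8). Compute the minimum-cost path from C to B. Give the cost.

Routes from C to B:
C → F → G → B: 9 + 8 + 4 = 21
C → F → D → B: 9 + 4 + 8 = 21
C → F → A → G → B: 9 + 6 + 8 + 4 = 27
The minimum is 21.

21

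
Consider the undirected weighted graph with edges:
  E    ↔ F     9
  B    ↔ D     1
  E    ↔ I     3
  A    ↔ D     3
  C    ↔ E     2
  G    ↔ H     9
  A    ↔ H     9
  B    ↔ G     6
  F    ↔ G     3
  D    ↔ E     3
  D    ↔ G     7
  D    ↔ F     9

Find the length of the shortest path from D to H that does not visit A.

16

Paths from D to H avoiding A:
D→F→G→H: 9 + 3 + 9 = 21
D→G→H: 7 + 9 = 16
D→B→G→H: 1 + 6 + 9 = 16
D→E→F→G→H: 3 + 9 + 3 + 9 = 24
Shortest: 16.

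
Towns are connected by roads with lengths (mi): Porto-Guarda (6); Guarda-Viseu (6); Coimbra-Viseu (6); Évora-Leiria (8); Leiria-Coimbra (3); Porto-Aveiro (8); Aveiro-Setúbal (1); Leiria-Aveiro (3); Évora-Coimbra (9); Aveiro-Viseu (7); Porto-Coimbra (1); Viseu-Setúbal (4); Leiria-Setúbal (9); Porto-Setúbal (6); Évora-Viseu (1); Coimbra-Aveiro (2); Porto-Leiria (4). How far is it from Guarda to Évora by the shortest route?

7

Comparing a few candidate routes:
Guarda→Porto→Coimbra→Viseu→Évora: 6 + 1 + 6 + 1 = 14
Guarda→Porto→Coimbra→Aveiro→Setúbal→Viseu→Évora: 6 + 1 + 2 + 1 + 4 + 1 = 15
Guarda→Viseu→Évora: 6 + 1 = 7
Best route has total 7 mi.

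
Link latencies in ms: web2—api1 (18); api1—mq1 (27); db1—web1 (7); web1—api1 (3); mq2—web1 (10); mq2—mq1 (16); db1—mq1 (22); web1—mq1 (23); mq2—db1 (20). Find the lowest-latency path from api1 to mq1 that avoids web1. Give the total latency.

Candidate routes:
api1 -> mq1: 27
Best route has total 27 ms.

27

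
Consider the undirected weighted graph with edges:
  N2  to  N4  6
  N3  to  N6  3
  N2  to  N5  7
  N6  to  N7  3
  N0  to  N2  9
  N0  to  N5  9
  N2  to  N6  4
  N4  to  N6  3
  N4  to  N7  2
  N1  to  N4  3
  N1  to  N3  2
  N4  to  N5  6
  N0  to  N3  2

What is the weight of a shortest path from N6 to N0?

5

A few of the N6→N0 routes:
N6 - N4 - N1 - N3 - N0: 3 + 3 + 2 + 2 = 10
N6 - N3 - N0: 3 + 2 = 5
N6 - N7 - N4 - N1 - N3 - N0: 3 + 2 + 3 + 2 + 2 = 12
N6 - N2 - N0: 4 + 9 = 13
The minimum is 5.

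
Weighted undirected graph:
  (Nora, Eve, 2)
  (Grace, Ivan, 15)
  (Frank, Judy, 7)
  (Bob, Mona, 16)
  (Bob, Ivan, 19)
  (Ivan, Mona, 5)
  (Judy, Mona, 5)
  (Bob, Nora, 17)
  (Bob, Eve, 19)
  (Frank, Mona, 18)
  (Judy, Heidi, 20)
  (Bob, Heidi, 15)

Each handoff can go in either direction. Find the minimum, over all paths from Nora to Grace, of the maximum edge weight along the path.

Some routes from Nora to Grace:
Nora → Eve → Bob → Mona → Ivan → Grace: max(2, 19, 16, 5, 15) = 19
Nora → Eve → Bob → Heidi → Judy → Frank → Mona → Ivan → Grace: max(2, 19, 15, 20, 7, 18, 5, 15) = 20
Nora → Eve → Bob → Ivan → Grace: max(2, 19, 19, 15) = 19
Nora → Bob → Mona → Ivan → Grace: max(17, 16, 5, 15) = 17
Nora → Bob → Ivan → Grace: max(17, 19, 15) = 19
The minimum achievable maximum is 17.

17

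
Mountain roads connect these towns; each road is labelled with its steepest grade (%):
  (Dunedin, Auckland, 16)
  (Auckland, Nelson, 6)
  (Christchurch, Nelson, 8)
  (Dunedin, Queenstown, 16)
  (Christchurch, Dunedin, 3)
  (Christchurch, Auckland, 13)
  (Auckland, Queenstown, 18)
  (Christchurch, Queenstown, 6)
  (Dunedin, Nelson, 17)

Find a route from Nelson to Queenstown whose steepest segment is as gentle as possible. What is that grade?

Comparing a few candidate routes:
Nelson→Christchurch→Dunedin→Queenstown: max(8, 3, 16) = 16
Nelson→Auckland→Christchurch→Queenstown: max(6, 13, 6) = 13
Nelson→Christchurch→Queenstown: max(8, 6) = 8
Nelson→Auckland→Dunedin→Christchurch→Queenstown: max(6, 16, 3, 6) = 16
Nelson→Auckland→Dunedin→Queenstown: max(6, 16, 16) = 16
Nelson→Auckland→Christchurch→Dunedin→Queenstown: max(6, 13, 3, 16) = 16
The minimum achievable maximum is 8%.

8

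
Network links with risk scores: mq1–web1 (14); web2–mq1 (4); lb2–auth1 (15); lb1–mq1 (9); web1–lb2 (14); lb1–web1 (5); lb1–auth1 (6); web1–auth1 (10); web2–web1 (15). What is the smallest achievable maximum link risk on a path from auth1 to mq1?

9

Comparing a few candidate routes:
auth1 → lb1 → web1 → mq1: max(6, 5, 14) = 14
auth1 → web1 → lb1 → mq1: max(10, 5, 9) = 10
auth1 → lb1 → mq1: max(6, 9) = 9
Best route has worst link 9.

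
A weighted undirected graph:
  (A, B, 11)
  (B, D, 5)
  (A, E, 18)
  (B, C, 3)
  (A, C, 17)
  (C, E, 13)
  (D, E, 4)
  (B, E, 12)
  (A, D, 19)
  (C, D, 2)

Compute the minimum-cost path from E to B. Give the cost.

9

Checking several routes:
E→D→C→B: 4 + 2 + 3 = 9
E→D→B: 4 + 5 = 9
E→B: 12
Best route has total 9.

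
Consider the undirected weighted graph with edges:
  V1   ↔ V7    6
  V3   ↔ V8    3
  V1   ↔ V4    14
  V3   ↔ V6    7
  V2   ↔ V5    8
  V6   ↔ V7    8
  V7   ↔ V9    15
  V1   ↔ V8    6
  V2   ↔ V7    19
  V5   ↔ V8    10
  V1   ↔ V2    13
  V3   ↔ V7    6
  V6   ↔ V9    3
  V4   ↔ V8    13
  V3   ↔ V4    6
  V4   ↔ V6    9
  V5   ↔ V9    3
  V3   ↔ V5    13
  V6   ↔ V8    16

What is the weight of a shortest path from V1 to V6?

14

A few of the V1→V6 routes:
V1 - V7 - V6: 6 + 8 = 14
V1 - V8 - V3 - V6: 6 + 3 + 7 = 16
V1 - V7 - V3 - V6: 6 + 6 + 7 = 19
The minimum is 14.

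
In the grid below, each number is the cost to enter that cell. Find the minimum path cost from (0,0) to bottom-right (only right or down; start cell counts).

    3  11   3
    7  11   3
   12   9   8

28

One optimal route is [0,0]→[0,1]→[0,2]→[1,2]→[2,2].
Its cost is 3 + 11 + 3 + 3 + 8 = 28.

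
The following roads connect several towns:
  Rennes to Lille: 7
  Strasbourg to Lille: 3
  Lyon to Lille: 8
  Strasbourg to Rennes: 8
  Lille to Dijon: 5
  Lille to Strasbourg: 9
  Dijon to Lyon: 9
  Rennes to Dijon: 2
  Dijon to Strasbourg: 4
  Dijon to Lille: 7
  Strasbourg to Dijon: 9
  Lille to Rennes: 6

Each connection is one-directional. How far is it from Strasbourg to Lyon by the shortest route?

Paths from Strasbourg to Lyon:
Strasbourg→Lille→Dijon→Lyon: 3 + 5 + 9 = 17
Strasbourg→Lille→Rennes→Dijon→Lyon: 3 + 6 + 2 + 9 = 20
Strasbourg→Dijon→Lyon: 9 + 9 = 18
Strasbourg→Rennes→Lille→Dijon→Lyon: 8 + 7 + 5 + 9 = 29
Strasbourg→Rennes→Dijon→Lyon: 8 + 2 + 9 = 19
Best route has total 17.

17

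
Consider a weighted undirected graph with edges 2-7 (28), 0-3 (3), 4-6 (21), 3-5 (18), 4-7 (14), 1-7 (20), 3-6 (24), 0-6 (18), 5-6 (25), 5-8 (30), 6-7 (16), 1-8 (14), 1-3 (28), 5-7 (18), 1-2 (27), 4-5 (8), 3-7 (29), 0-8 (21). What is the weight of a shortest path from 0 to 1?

Checking several routes:
0 - 3 - 1: 3 + 28 = 31
0 - 3 - 7 - 1: 3 + 29 + 20 = 52
0 - 6 - 7 - 1: 18 + 16 + 20 = 54
0 - 8 - 1: 21 + 14 = 35
Best route has total 31.

31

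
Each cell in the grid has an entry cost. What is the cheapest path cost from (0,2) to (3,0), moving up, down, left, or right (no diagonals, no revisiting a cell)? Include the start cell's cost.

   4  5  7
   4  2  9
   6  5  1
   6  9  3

30

Take (0,2) -> (0,1) -> (1,1) -> (1,0) -> (2,0) -> (3,0) for a total of 7 + 5 + 2 + 4 + 6 + 6 = 30.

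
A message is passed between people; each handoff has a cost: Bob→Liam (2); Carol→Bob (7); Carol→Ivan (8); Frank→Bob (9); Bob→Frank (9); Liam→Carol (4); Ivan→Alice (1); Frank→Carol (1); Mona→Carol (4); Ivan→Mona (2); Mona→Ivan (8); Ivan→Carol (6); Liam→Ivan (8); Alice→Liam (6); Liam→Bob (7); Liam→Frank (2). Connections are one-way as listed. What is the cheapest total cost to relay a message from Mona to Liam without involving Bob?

Routes from Mona to Liam avoiding Bob:
Mona-Carol-Ivan-Alice-Liam: 4 + 8 + 1 + 6 = 19
Mona-Ivan-Alice-Liam: 8 + 1 + 6 = 15
Shortest: 15.

15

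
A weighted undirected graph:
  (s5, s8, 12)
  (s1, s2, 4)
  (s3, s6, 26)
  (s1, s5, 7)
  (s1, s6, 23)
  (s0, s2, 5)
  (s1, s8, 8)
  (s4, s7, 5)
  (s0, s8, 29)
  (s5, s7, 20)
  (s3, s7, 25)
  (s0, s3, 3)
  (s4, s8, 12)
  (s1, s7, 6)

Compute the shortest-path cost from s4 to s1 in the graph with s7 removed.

20

Checking several routes:
s4 -> s8 -> s0 -> s2 -> s1: 12 + 29 + 5 + 4 = 50
s4 -> s8 -> s1: 12 + 8 = 20
s4 -> s8 -> s5 -> s1: 12 + 12 + 7 = 31
Shortest: 20.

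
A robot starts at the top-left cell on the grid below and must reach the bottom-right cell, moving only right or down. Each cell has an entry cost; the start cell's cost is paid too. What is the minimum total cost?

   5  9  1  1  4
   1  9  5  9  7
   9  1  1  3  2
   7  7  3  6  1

23

Path (0,0) (1,0) (1,1) (2,1) (2,2) (2,3) (2,4) (3,4): 5 + 1 + 9 + 1 + 1 + 3 + 2 + 1 = 23.
For comparison, the top-then-right route costs 30.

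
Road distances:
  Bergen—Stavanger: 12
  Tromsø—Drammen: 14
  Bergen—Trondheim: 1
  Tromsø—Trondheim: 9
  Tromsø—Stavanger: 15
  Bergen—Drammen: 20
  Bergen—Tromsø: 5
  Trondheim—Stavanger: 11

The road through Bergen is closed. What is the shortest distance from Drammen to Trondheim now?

23

Paths from Drammen to Trondheim avoiding Bergen:
Drammen - Tromsø - Stavanger - Trondheim: 14 + 15 + 11 = 40
Drammen - Tromsø - Trondheim: 14 + 9 = 23
Best route has total 23.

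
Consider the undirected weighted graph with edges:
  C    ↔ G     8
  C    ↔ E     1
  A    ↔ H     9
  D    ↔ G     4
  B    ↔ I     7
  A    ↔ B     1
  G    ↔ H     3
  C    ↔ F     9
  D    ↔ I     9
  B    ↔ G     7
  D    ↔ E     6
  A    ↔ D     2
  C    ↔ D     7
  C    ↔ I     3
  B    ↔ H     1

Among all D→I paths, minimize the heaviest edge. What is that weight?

6

A few of the D→I routes:
D-E-C-I: max(6, 1, 3) = 6
D-G-H-B-I: max(4, 3, 1, 7) = 7
D-C-I: max(7, 3) = 7
D-A-B-I: max(2, 1, 7) = 7
D-E-C-G-B-I: max(6, 1, 8, 7, 7) = 8
D-G-B-I: max(4, 7, 7) = 7
Smallest bottleneck: 6.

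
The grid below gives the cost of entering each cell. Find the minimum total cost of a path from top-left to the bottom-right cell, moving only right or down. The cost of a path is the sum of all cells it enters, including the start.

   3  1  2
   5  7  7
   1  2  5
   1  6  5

One optimal route is [0,0] [1,0] [2,0] [2,1] [2,2] [3,2].
Its cost is 3 + 5 + 1 + 2 + 5 + 5 = 21.
For comparison, the top-then-right route costs 23.

21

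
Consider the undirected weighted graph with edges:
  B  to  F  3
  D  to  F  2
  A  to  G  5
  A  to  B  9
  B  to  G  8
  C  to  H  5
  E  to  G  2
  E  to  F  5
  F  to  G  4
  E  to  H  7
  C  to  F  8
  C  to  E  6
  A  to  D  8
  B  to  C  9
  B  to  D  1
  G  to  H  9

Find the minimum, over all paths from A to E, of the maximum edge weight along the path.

5

Comparing a few candidate routes:
A → D → B → G → F → C → E: max(8, 1, 8, 4, 8, 6) = 8
A → G → F → E: max(5, 4, 5) = 5
A → D → B → G → F → C → H → E: max(8, 1, 8, 4, 8, 5, 7) = 8
A → G → E: max(5, 2) = 5
A → D → B → G → E: max(8, 1, 8, 2) = 8
A → D → B → G → F → E: max(8, 1, 8, 4, 5) = 8
The minimum achievable maximum is 5.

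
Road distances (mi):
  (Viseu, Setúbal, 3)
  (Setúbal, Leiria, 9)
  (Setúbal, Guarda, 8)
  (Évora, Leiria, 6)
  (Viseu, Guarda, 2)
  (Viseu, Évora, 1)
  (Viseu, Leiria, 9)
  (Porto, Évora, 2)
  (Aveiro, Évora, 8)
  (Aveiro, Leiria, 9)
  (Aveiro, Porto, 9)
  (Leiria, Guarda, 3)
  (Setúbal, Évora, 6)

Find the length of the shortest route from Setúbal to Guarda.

Checking several routes:
Setúbal→Guarda: 8
Setúbal→Leiria→Guarda: 9 + 3 = 12
Setúbal→Viseu→Guarda: 3 + 2 = 5
Setúbal→Viseu→Évora→Leiria→Guarda: 3 + 1 + 6 + 3 = 13
Setúbal→Évora→Viseu→Guarda: 6 + 1 + 2 = 9
Best route has total 5 mi.

5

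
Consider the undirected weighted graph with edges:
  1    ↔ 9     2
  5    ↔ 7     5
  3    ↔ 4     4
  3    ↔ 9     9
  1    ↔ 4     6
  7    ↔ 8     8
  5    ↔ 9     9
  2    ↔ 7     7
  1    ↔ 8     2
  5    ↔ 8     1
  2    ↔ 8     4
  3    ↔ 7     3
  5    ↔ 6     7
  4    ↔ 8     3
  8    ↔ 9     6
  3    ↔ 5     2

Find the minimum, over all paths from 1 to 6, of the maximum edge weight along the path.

7

A few of the 1→6 routes:
1 → 4 → 3 → 5 → 6: max(6, 4, 2, 7) = 7
1 → 4 → 3 → 7 → 2 → 8 → 5 → 6: max(6, 4, 3, 7, 4, 1, 7) = 7
1 → 4 → 8 → 2 → 7 → 3 → 5 → 6: max(6, 3, 4, 7, 3, 2, 7) = 7
1 → 4 → 3 → 7 → 5 → 6: max(6, 4, 3, 5, 7) = 7
1 → 4 → 8 → 2 → 7 → 5 → 6: max(6, 3, 4, 7, 5, 7) = 7
1 → 4 → 8 → 5 → 6: max(6, 3, 1, 7) = 7
Smallest bottleneck: 7.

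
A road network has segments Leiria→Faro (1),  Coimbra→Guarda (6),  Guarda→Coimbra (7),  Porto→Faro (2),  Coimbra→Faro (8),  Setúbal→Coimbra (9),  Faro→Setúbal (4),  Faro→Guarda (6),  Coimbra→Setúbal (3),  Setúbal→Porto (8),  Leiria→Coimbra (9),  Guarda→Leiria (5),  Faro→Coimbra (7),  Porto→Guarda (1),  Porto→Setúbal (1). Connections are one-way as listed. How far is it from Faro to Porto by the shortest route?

12

Candidate routes:
Faro - Setúbal - Porto: 4 + 8 = 12
Faro - Guarda - Leiria - Coimbra - Setúbal - Porto: 6 + 5 + 9 + 3 + 8 = 31
Faro - Guarda - Coimbra - Setúbal - Porto: 6 + 7 + 3 + 8 = 24
Faro - Coimbra - Setúbal - Porto: 7 + 3 + 8 = 18
Shortest: 12 mi.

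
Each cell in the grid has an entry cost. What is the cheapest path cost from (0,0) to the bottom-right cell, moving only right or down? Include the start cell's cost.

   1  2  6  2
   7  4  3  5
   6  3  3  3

16

One optimal route is [0,0]→[0,1]→[1,1]→[1,2]→[2,2]→[2,3].
Its cost is 1 + 2 + 4 + 3 + 3 + 3 = 16.
(Top row then right column would cost 19.)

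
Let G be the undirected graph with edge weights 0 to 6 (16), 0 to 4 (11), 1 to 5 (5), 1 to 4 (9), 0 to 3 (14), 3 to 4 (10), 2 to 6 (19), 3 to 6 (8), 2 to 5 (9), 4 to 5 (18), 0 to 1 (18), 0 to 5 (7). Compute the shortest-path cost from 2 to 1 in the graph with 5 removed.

A few of the 2→1 routes:
2→6→0→1: 19 + 16 + 18 = 53
2→6→0→4→1: 19 + 16 + 11 + 9 = 55
2→6→3→4→1: 19 + 8 + 10 + 9 = 46
Best route has total 46.

46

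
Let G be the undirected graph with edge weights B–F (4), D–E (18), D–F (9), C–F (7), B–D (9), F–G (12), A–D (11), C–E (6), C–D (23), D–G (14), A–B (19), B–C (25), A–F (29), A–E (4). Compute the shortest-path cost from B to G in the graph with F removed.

23

Comparing a few candidate routes:
B -> A -> D -> G: 19 + 11 + 14 = 44
B -> D -> G: 9 + 14 = 23
B -> A -> E -> D -> G: 19 + 4 + 18 + 14 = 55
Shortest: 23.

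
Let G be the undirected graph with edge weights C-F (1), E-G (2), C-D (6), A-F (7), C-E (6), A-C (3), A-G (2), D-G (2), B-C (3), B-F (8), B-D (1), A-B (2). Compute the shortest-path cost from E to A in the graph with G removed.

Comparing a few candidate routes:
E-C-F-B-A: 6 + 1 + 8 + 2 = 17
E-C-B-F-A: 6 + 3 + 8 + 7 = 24
E-C-F-A: 6 + 1 + 7 = 14
E-C-A: 6 + 3 = 9
E-C-D-B-A: 6 + 6 + 1 + 2 = 15
E-C-B-A: 6 + 3 + 2 = 11
Best route has total 9.

9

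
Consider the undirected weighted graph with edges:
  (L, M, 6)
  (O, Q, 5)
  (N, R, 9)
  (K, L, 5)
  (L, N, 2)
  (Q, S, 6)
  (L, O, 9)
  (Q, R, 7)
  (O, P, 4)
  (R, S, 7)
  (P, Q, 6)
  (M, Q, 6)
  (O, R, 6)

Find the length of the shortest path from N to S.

16

Some routes from N to S:
N -> R -> S: 9 + 7 = 16
N -> L -> M -> Q -> S: 2 + 6 + 6 + 6 = 20
N -> L -> O -> R -> S: 2 + 9 + 6 + 7 = 24
N -> R -> Q -> S: 9 + 7 + 6 = 22
N -> L -> O -> Q -> S: 2 + 9 + 5 + 6 = 22
Best route has total 16.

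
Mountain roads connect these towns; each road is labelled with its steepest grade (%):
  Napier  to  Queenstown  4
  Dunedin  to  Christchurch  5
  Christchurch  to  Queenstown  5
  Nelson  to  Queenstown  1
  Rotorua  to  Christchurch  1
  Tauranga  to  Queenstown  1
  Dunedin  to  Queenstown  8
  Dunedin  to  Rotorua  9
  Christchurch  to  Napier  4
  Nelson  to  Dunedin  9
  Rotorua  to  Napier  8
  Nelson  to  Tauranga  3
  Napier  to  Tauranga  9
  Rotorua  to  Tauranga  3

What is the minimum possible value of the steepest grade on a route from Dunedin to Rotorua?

5

Some routes from Dunedin to Rotorua:
Dunedin→Christchurch→Napier→Queenstown→Tauranga→Rotorua: max(5, 4, 4, 1, 3) = 5
Dunedin→Christchurch→Napier→Queenstown→Nelson→Tauranga→Rotorua: max(5, 4, 4, 1, 3, 3) = 5
Dunedin→Christchurch→Rotorua: max(5, 1) = 5
Best route has worst link 5%.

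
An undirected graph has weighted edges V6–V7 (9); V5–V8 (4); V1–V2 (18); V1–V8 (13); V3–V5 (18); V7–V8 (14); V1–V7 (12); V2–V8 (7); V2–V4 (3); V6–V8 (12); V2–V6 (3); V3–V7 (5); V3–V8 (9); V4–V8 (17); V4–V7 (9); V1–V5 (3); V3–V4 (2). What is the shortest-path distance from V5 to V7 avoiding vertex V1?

18

Some routes from V5 to V7 avoiding V1:
V5→V8→V2→V4→V3→V7: 4 + 7 + 3 + 2 + 5 = 21
V5→V8→V3→V7: 4 + 9 + 5 = 18
V5→V8→V2→V4→V7: 4 + 7 + 3 + 9 = 23
V5→V8→V7: 4 + 14 = 18
V5→V8→V2→V6→V7: 4 + 7 + 3 + 9 = 23
Shortest: 18.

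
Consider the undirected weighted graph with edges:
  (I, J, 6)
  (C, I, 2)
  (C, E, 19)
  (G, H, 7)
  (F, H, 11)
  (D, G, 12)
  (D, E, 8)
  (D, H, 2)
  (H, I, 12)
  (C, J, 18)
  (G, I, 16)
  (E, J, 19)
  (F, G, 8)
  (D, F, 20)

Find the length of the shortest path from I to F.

23

Checking several routes:
I-H-F: 12 + 11 = 23
I-H-G-F: 12 + 7 + 8 = 27
I-G-H-F: 16 + 7 + 11 = 34
I-G-F: 16 + 8 = 24
The minimum is 23.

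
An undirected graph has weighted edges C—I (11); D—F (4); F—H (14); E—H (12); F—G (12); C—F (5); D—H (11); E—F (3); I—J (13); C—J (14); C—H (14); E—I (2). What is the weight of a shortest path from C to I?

10

Checking several routes:
C - I: 11
C - J - I: 14 + 13 = 27
C - H - E - I: 14 + 12 + 2 = 28
C - F - E - I: 5 + 3 + 2 = 10
Shortest: 10.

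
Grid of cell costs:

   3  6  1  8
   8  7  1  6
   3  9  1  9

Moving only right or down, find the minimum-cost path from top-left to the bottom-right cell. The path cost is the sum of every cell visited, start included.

21

Cheapest: r0c0 -> r0c1 -> r0c2 -> r1c2 -> r2c2 -> r2c3
  3 + 6 + 1 + 1 + 1 + 9 = 21
For comparison, the top-then-right route costs 33.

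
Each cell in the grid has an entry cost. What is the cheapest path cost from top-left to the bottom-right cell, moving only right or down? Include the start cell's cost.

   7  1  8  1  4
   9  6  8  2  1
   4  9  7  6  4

24

One optimal route is r0c0→r0c1→r0c2→r0c3→r1c3→r1c4→r2c4.
Its cost is 7 + 1 + 8 + 1 + 2 + 1 + 4 = 24.
(Top row then right column would cost 26.)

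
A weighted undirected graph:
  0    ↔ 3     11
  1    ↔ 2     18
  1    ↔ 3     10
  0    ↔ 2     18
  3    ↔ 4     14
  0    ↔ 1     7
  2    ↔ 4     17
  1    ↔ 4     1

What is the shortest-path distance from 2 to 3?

Checking several routes:
2 → 1 → 3: 18 + 10 = 28
2 → 0 → 3: 18 + 11 = 29
2 → 1 → 4 → 3: 18 + 1 + 14 = 33
2 → 4 → 1 → 3: 17 + 1 + 10 = 28
2 → 4 → 3: 17 + 14 = 31
2 → 0 → 1 → 3: 18 + 7 + 10 = 35
Shortest: 28.

28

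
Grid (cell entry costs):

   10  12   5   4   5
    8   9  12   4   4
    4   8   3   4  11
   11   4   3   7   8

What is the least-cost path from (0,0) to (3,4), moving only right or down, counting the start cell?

51

One optimal route is r0c0 r1c0 r2c0 r2c1 r2c2 r3c2 r3c3 r3c4.
Its cost is 10 + 8 + 4 + 8 + 3 + 3 + 7 + 8 = 51.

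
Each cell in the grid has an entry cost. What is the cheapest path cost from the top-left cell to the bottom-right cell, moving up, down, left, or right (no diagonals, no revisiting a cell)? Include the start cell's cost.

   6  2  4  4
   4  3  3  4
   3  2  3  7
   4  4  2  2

Path (0,0) -> (0,1) -> (1,1) -> (2,1) -> (2,2) -> (3,2) -> (3,3): 6 + 2 + 3 + 2 + 3 + 2 + 2 = 20.

20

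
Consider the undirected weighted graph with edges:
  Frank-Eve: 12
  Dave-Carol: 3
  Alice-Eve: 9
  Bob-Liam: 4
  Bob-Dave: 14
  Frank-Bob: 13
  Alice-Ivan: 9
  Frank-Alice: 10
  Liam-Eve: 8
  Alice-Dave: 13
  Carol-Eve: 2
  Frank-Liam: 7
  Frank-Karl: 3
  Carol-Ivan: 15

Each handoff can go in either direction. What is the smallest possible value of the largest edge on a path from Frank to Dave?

Comparing a few candidate routes:
Frank→Bob→Liam→Eve→Alice→Dave: max(13, 4, 8, 9, 13) = 13
Frank→Liam→Eve→Carol→Dave: max(7, 8, 2, 3) = 8
Frank→Eve→Carol→Dave: max(12, 2, 3) = 12
Frank→Alice→Dave: max(10, 13) = 13
Frank→Alice→Eve→Carol→Dave: max(10, 9, 2, 3) = 10
The minimum achievable maximum is 8.

8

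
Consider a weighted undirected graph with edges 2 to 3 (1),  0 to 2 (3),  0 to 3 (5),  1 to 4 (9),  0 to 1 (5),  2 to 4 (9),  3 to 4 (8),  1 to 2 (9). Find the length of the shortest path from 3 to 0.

Some routes from 3 to 0:
3 → 0: 5
3 → 4 → 2 → 0: 8 + 9 + 3 = 20
3 → 4 → 1 → 0: 8 + 9 + 5 = 22
3 → 2 → 0: 1 + 3 = 4
3 → 2 → 1 → 0: 1 + 9 + 5 = 15
Shortest: 4.

4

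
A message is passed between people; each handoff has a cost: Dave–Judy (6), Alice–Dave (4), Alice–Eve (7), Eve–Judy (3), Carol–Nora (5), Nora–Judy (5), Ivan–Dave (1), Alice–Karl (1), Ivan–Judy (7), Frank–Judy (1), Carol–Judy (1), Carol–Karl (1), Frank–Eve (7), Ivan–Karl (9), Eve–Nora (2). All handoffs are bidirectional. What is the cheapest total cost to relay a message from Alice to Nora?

Comparing a few candidate routes:
Alice-Karl-Carol-Judy-Eve-Nora: 1 + 1 + 1 + 3 + 2 = 8
Alice-Karl-Carol-Judy-Nora: 1 + 1 + 1 + 5 = 8
Alice-Karl-Carol-Nora: 1 + 1 + 5 = 7
The minimum is 7.

7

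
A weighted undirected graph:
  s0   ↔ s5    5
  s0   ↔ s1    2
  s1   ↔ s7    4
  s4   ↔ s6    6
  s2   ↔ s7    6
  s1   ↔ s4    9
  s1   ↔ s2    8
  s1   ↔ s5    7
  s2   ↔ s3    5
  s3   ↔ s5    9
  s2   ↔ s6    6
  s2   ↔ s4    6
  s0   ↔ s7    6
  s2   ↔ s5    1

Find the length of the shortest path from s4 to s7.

Comparing a few candidate routes:
s4 -> s2 -> s7: 6 + 6 = 12
s4 -> s1 -> s7: 9 + 4 = 13
s4 -> s1 -> s0 -> s7: 9 + 2 + 6 = 17
The minimum is 12.

12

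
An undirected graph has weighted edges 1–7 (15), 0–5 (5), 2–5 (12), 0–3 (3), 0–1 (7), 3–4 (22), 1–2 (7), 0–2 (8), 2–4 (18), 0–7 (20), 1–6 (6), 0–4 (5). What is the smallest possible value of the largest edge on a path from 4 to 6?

7

Some routes from 4 to 6:
4 - 2 - 0 - 1 - 6: max(18, 8, 7, 6) = 18
4 - 0 - 2 - 1 - 6: max(5, 8, 7, 6) = 8
4 - 0 - 5 - 2 - 1 - 6: max(5, 5, 12, 7, 6) = 12
4 - 0 - 1 - 6: max(5, 7, 6) = 7
The minimum achievable maximum is 7.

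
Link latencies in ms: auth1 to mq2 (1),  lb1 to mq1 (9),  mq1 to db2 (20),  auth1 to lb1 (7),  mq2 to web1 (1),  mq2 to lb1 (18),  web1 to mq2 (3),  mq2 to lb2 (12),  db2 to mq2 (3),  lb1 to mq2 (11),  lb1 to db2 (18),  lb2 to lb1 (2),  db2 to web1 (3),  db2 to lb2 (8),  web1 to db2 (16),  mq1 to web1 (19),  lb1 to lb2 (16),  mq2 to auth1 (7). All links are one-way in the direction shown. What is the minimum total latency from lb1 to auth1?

18

A few of the lb1→auth1 routes:
lb1 - mq2 - auth1: 11 + 7 = 18
lb1 - db2 - mq2 - auth1: 18 + 3 + 7 = 28
lb1 - db2 - web1 - mq2 - auth1: 18 + 3 + 3 + 7 = 31
lb1 - mq1 - web1 - mq2 - auth1: 9 + 19 + 3 + 7 = 38
Shortest: 18 ms.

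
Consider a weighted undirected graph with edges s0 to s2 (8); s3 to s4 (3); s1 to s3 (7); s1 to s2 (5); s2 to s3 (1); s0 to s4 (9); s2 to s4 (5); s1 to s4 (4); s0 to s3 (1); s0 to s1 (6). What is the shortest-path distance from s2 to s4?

4

A few of the s2→s4 routes:
s2→s3→s0→s4: 1 + 1 + 9 = 11
s2→s1→s4: 5 + 4 = 9
s2→s3→s4: 1 + 3 = 4
s2→s4: 5
Best route has total 4.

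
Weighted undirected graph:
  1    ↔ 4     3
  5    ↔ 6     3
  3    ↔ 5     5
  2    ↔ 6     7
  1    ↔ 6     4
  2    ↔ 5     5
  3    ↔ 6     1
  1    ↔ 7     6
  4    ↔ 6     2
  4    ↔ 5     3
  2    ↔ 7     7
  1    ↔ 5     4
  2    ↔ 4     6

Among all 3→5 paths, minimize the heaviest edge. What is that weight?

3

Checking several routes:
3→6→4→1→5: max(1, 2, 3, 4) = 4
3→6→1→5: max(1, 4, 4) = 4
3→6→5: max(1, 3) = 3
3→6→4→5: max(1, 2, 3) = 3
3→6→1→4→5: max(1, 4, 3, 3) = 4
The minimum achievable maximum is 3.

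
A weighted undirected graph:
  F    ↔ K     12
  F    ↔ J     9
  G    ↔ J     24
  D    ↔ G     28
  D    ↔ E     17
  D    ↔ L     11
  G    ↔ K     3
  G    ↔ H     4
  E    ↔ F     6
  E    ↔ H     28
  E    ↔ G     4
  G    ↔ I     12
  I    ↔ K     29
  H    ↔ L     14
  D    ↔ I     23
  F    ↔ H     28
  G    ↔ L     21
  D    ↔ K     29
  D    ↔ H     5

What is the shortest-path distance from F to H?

Checking several routes:
F - E - G - H: 6 + 4 + 4 = 14
F - K - G - H: 12 + 3 + 4 = 19
F - H: 28
Best route has total 14.

14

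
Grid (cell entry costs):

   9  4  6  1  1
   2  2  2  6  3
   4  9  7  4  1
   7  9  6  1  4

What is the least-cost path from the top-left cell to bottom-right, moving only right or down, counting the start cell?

29

One optimal route is [0,0]→[0,1]→[0,2]→[0,3]→[0,4]→[1,4]→[2,4]→[3,4].
Its cost is 9 + 4 + 6 + 1 + 1 + 3 + 1 + 4 = 29.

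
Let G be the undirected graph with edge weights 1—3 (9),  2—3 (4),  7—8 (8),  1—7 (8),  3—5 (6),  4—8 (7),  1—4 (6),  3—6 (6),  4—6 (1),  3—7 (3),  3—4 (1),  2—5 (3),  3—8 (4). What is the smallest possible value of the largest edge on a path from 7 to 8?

4

Comparing a few candidate routes:
7 → 3 → 8: max(3, 4) = 4
7 → 3 → 4 → 8: max(3, 1, 7) = 7
7 → 3 → 6 → 4 → 8: max(3, 6, 1, 7) = 7
Smallest bottleneck: 4.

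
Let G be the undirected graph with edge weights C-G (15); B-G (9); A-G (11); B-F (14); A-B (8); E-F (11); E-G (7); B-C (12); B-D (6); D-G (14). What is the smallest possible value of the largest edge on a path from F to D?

Comparing a few candidate routes:
F - E - G - A - B - D: max(11, 7, 11, 8, 6) = 11
F - B - A - G - D: max(14, 8, 11, 14) = 14
F - E - G - B - D: max(11, 7, 9, 6) = 11
F - B - D: max(14, 6) = 14
F - E - G - D: max(11, 7, 14) = 14
The minimum achievable maximum is 11.

11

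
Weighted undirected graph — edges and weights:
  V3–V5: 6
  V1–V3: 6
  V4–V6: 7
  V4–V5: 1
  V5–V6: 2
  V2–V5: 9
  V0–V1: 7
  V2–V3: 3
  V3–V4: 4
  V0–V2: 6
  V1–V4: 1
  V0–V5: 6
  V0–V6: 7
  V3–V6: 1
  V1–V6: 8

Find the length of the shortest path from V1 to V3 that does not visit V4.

Checking several routes:
V1 → V3: 6
V1 → V6 → V3: 8 + 1 = 9
V1 → V0 → V6 → V3: 7 + 7 + 1 = 15
Shortest: 6.

6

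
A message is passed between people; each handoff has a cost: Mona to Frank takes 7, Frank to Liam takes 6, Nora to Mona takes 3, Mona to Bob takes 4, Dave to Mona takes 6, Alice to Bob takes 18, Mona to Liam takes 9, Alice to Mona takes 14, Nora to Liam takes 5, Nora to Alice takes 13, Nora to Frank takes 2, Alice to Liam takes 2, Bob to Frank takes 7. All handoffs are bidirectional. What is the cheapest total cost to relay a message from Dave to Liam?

Comparing a few candidate routes:
Dave-Mona-Frank-Liam: 6 + 7 + 6 = 19
Dave-Mona-Nora-Liam: 6 + 3 + 5 = 14
Dave-Mona-Nora-Frank-Liam: 6 + 3 + 2 + 6 = 17
Dave-Mona-Liam: 6 + 9 = 15
Shortest: 14.

14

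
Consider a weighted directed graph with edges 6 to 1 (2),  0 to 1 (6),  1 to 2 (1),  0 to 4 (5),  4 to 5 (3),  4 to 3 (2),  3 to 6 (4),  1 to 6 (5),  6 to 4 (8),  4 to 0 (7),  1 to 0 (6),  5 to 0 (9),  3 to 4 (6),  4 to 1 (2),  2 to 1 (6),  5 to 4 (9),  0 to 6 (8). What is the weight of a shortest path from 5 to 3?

11

Candidate routes:
5 → 0 → 6 → 4 → 3: 9 + 8 + 8 + 2 = 27
5 → 0 → 1 → 6 → 4 → 3: 9 + 6 + 5 + 8 + 2 = 30
5 → 0 → 4 → 3: 9 + 5 + 2 = 16
5 → 4 → 3: 9 + 2 = 11
The minimum is 11.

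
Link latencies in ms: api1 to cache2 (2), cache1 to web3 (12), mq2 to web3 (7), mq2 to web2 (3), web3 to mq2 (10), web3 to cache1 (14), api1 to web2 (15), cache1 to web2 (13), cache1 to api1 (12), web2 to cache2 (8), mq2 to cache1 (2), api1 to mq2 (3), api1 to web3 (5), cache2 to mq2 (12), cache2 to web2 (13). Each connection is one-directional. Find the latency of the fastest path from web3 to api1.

24

Paths from web3 to api1:
web3-mq2-cache1-api1: 10 + 2 + 12 = 24
web3-cache1-api1: 14 + 12 = 26
Best route has total 24 ms.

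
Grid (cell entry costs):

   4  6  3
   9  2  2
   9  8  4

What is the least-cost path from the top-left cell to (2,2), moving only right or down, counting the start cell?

18

Take (0,0)→(0,1)→(1,1)→(1,2)→(2,2) for a total of 4 + 6 + 2 + 2 + 4 = 18.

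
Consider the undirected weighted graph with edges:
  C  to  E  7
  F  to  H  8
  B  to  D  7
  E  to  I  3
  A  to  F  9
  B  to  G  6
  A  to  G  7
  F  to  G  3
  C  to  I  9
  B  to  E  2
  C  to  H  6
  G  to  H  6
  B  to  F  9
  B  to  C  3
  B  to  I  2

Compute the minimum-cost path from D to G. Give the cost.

13

Comparing a few candidate routes:
D→B→C→H→F→G: 7 + 3 + 6 + 8 + 3 = 27
D→B→F→G: 7 + 9 + 3 = 19
D→B→I→C→H→G: 7 + 2 + 9 + 6 + 6 = 30
D→B→C→H→G: 7 + 3 + 6 + 6 = 22
D→B→G: 7 + 6 = 13
D→B→E→C→H→G: 7 + 2 + 7 + 6 + 6 = 28
Shortest: 13.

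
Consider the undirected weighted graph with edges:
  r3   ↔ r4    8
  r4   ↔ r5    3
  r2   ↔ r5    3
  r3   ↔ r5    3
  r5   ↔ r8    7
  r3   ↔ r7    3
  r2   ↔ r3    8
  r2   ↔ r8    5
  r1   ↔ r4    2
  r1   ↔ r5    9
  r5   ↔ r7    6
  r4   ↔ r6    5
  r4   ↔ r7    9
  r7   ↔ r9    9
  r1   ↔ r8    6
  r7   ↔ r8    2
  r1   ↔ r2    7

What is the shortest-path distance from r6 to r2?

Comparing a few candidate routes:
r6→r4→r1→r2: 5 + 2 + 7 = 14
r6→r4→r3→r5→r2: 5 + 8 + 3 + 3 = 19
r6→r4→r1→r8→r2: 5 + 2 + 6 + 5 = 18
r6→r4→r5→r2: 5 + 3 + 3 = 11
Best route has total 11.

11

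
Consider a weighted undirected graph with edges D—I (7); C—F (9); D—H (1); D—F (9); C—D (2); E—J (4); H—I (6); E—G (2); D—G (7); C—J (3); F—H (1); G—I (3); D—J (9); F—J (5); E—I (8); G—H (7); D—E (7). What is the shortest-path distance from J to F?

5

A few of the J→F routes:
J - C - F: 3 + 9 = 12
J - F: 5
J - D - H - F: 9 + 1 + 1 = 11
J - C - D - H - F: 3 + 2 + 1 + 1 = 7
Shortest: 5.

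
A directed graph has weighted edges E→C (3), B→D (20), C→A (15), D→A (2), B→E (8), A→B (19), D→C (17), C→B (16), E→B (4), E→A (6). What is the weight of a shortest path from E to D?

24

A few of the E→D routes:
E-C-B-D: 3 + 16 + 20 = 39
E-B-D: 4 + 20 = 24
E-A-B-D: 6 + 19 + 20 = 45
The minimum is 24.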